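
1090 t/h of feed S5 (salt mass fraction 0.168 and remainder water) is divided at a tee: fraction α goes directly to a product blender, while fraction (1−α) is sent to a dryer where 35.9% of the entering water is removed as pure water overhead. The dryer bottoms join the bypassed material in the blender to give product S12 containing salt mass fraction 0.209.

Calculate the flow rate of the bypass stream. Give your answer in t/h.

374.1 t/h

All 1090×0.168 = 183.12 t/h of salt reaches S12, so S12 = 183.12/0.209 = 876.17 t/h and vapour = 213.83 t/h.
The evaporator receives (1−α)·1090 of feed at 0.832 water and removes 0.359 of that water:
0.359×0.832×(1−α)×1090 = 213.83
(1−α) = 213.83/325.57 = 0.6568;  α = 0.3432.
Bypass flow = 0.3432×1090 = 374.11 t/h.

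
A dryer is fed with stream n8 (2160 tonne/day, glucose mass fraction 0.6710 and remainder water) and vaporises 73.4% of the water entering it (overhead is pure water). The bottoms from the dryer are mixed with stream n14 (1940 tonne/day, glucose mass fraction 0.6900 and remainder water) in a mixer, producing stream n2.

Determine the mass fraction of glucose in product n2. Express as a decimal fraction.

0.7791

Vapour removed = 0.734×0.329×2160 = 521.61 tonne/day; concentrate = 1638.4 tonne/day.
glucose reaching the mixer = 1449.4 (from concentrate) + 1940×0.690 = 2788 tonne/day.
Product flow = 1638.4 + 1940 = 3578.4 tonne/day; glucose fraction = 0.7791.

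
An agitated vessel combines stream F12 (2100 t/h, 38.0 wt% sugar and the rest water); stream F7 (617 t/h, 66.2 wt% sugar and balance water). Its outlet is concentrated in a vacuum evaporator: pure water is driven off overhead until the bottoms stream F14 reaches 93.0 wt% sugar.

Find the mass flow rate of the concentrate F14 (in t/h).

sugar entering = 2100×0.380 + 617×0.662 = 1206.5 t/h.
All sugar reports to F14, so F14 = 1206.5/0.930 = 1297.3 t/h.

1297 t/h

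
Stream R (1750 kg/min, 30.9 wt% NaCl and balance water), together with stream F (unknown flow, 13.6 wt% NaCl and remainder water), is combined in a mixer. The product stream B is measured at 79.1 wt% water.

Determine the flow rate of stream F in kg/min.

Let F be the unknown flow. Total out = 1750 + F.
water balance: 1209.2 + 0.864·F = 0.791·(1750 + F)
(0.864 − 0.791)·F = 0.791×1750 − 1209.2 = 175
F = 175 / 0.073 = 2397.3 kg/min

2397 kg/min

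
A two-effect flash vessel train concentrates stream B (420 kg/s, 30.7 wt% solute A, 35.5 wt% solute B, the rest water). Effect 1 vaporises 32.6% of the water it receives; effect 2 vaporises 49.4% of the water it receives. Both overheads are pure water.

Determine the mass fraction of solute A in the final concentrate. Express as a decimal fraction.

0.395

water in feed = 420×0.338 = 141.96 kg/s.
After stage 1: water left = (1−0.326)×141.96 = 95.681; stream total = 373.72 kg/s.
After stage 2: water left = (1−0.494)×95.681 = 48.415; final concentrate = 326.45 kg/s.
solute A fraction = 128.94/326.45 = 0.395.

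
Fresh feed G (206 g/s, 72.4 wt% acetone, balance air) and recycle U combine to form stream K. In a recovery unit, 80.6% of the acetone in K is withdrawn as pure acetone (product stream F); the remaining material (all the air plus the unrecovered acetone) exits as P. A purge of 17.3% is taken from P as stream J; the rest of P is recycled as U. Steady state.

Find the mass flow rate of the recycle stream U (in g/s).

air enters only via G and leaves only via the purge: 206×0.276 = 0.173×(air in P), and the recovery unit passes all air, so air in K = air in P = 328.65 g/s.
acetone in K: m_A = 206×0.724 + (1−0.173)·(1−0.806)·m_A, so m_A = 149.14/0.8396 = 177.65 g/s.
P = (1−0.806)×177.65 + 328.65 = 363.11 g/s.
Recycle U = (1−0.173)×363.11 = 300.29 g/s.

300.3 g/s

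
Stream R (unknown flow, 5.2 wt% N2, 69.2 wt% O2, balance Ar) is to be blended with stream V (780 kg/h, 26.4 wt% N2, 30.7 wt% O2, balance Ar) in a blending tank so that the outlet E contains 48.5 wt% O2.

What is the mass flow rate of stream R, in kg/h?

Let R be the unknown flow. Total out = 780 + R.
O2 balance: 239.46 + 0.692·R = 0.485·(780 + R)
(0.692 − 0.485)·R = 0.485×780 − 239.46 = 138.84
R = 138.84 / 0.207 = 670.72 kg/h

670.7 kg/h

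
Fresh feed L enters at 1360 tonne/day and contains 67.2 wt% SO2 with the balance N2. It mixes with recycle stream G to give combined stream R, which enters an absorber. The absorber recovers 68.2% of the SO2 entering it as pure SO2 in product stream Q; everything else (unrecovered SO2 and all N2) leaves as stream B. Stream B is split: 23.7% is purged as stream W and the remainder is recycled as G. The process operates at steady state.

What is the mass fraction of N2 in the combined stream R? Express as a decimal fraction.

0.6093

N2 enters only via L and leaves only via the purge: 1360×0.328 = 0.237×(N2 in B), and the absorber passes all N2, so N2 in R = N2 in B = 1882.2 tonne/day.
SO2 in R: m_A = 1360×0.672 + (1−0.237)·(1−0.682)·m_A, so m_A = 913.92/0.7574 = 1206.7 tonne/day.
R = 1206.7 + 1882.2 = 3088.9 tonne/day.
N2 fraction in R = 1882.2/3088.9 = 0.6093.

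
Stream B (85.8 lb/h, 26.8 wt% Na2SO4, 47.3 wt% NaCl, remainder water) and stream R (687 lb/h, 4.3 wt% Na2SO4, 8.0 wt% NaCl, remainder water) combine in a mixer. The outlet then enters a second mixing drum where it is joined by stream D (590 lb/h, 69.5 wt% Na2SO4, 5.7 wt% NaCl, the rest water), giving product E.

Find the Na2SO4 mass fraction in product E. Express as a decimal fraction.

Overall, product flow = 1362.8 lb/h.
Na2SO4 in = 85.8×0.268 + 687×0.043 + 590×0.695 = 462.59 lb/h.
Na2SO4 fraction in E = 0.339.

0.339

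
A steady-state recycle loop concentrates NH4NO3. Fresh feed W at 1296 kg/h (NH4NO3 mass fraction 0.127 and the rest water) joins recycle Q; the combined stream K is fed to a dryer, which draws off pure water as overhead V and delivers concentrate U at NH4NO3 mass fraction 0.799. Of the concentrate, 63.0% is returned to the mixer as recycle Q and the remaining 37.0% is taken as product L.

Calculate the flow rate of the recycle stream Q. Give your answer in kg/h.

350.8 kg/h

Overall NH4NO3 balance (none leaves overhead): NH4NO3 in fresh feed = NH4NO3 in product, i.e. 1296×0.127 = (1−0.630)·U·0.799.
U = 164.59/(0.799×0.370) = 556.75 kg/h.
Recycle Q = 0.630×556.75 = 350.75 kg/h.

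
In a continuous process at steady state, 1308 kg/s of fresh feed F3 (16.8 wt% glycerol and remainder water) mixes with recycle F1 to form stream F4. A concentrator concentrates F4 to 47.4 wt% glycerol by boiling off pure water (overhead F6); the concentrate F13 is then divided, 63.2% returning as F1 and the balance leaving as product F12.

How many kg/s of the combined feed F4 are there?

2104 kg/s

Overall glycerol balance (none leaves overhead): glycerol in fresh feed = glycerol in product, i.e. 1308×0.168 = (1−0.632)·F13·0.474.
F13 = 219.74/(0.474×0.368) = 1259.8 kg/s.
Recycle F1 = 0.632×1259.8 = 796.17 kg/s.
Combined feed F4 = 1308 + 796.17 = 2104.2 kg/s.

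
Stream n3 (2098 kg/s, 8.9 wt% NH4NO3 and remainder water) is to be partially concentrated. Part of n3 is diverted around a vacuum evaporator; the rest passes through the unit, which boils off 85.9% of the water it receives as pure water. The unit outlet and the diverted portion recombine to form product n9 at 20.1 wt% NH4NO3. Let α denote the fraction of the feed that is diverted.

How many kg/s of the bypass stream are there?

All 2098×0.089 = 186.72 kg/s of NH4NO3 reaches n9, so n9 = 186.72/0.201 = 928.97 kg/s and vapour = 1169 kg/s.
The evaporator receives (1−α)·2098 of feed at 0.911 water and removes 0.859 of that water:
0.859×0.911×(1−α)×2098 = 1169
(1−α) = 1169/1641.8 = 0.7120;  α = 0.2880.
Bypass flow = 0.2880×2098 = 604.12 kg/s.

604.1 kg/s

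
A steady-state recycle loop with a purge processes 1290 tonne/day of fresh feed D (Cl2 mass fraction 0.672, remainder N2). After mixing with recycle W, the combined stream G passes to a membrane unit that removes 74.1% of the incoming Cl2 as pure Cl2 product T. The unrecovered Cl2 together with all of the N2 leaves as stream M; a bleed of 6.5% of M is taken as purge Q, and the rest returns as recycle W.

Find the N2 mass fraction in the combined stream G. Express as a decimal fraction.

N2 enters only via D and leaves only via the purge: 1290×0.328 = 0.065×(N2 in M), and the membrane unit passes all N2, so N2 in G = N2 in M = 6509.5 tonne/day.
Cl2 in G: m_A = 1290×0.672 + (1−0.065)·(1−0.741)·m_A, so m_A = 866.88/0.7578 = 1143.9 tonne/day.
G = 1143.9 + 6509.5 = 7653.4 tonne/day.
N2 fraction in G = 6509.5/7653.4 = 0.851.

0.851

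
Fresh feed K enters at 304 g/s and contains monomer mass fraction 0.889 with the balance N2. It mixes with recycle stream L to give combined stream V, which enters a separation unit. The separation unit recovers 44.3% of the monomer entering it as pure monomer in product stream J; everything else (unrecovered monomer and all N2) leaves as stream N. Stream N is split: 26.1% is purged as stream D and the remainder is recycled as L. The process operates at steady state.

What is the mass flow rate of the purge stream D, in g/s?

N2 enters only via K and leaves only via the purge: 304×0.111 = 0.261×(N2 in N), and the separation unit passes all N2, so N2 in V = N2 in N = 129.29 g/s.
monomer in V: m_A = 304×0.889 + (1−0.261)·(1−0.443)·m_A, so m_A = 270.26/0.5884 = 459.32 g/s.
N = (1−0.443)×459.32 + 129.29 = 385.13 g/s.
Purge D = 0.261×385.13 = 100.52 g/s.

100.5 g/s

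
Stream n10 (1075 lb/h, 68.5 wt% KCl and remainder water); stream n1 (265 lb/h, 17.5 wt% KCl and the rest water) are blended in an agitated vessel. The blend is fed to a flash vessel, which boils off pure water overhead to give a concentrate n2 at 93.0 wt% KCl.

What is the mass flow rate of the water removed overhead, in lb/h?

498.3 lb/h

KCl entering = 1075×0.685 + 265×0.175 = 782.75 lb/h.
All KCl reports to n2, so n2 = 782.75/0.930 = 841.67 lb/h.
Total feed = 1340 lb/h; overhead = 1340 − 841.67 = 498.33 lb/h.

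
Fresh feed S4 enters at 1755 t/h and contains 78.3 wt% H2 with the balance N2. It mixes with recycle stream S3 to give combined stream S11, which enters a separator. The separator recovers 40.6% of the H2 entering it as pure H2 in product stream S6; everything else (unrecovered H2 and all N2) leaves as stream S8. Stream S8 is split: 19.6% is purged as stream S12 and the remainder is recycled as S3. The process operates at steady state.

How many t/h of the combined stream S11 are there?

4573 t/h

N2 enters only via S4 and leaves only via the purge: 1755×0.217 = 0.196×(N2 in S8), and the separator passes all N2, so N2 in S11 = N2 in S8 = 1943 t/h.
H2 in S11: m_A = 1755×0.783 + (1−0.196)·(1−0.406)·m_A, so m_A = 1374.2/0.5224 = 2630.4 t/h.
S11 = 2630.4 + 1943 = 4573.4 t/h.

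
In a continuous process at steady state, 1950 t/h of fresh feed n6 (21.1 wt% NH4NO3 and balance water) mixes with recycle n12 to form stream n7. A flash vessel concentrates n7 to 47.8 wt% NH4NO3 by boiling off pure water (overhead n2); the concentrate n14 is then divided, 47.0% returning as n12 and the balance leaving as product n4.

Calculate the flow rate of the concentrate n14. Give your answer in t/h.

1624 t/h

Overall NH4NO3 balance (none leaves overhead): NH4NO3 in fresh feed = NH4NO3 in product, i.e. 1950×0.211 = (1−0.470)·n14·0.478.
n14 = 411.45/(0.478×0.530) = 1624.1 t/h.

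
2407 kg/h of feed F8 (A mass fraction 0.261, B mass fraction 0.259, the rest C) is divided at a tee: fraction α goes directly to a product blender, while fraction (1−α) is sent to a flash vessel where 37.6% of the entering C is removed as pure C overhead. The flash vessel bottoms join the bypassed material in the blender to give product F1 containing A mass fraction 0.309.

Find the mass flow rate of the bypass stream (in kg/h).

335.3 kg/h

All 2407×0.261 = 628.23 kg/h of A reaches F1, so F1 = 628.23/0.309 = 2033.1 kg/h and vapour = 373.9 kg/h.
The evaporator receives (1−α)·2407 of feed at 0.480 C and removes 0.376 of that C:
0.376×0.480×(1−α)×2407 = 373.9
(1−α) = 373.9/434.42 = 0.8607;  α = 0.1393.
Bypass flow = 0.1393×2407 = 335.29 kg/h.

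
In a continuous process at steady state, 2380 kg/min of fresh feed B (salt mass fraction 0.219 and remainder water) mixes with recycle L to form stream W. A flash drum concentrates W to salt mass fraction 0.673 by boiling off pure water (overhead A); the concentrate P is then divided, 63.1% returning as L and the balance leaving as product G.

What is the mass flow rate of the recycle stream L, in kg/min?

1324 kg/min

Overall salt balance (none leaves overhead): salt in fresh feed = salt in product, i.e. 2380×0.219 = (1−0.631)·P·0.673.
P = 521.22/(0.673×0.369) = 2098.8 kg/min.
Recycle L = 0.631×2098.8 = 1324.4 kg/min.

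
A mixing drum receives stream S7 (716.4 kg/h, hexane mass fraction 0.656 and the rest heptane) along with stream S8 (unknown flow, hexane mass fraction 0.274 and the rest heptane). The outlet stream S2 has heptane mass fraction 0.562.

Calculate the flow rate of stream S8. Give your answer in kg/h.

952.3 kg/h

Let S8 be the unknown flow. Total out = 716.4 + S8.
heptane balance: 246.44 + 0.726·S8 = 0.562·(716.4 + S8)
(0.726 − 0.562)·S8 = 0.562×716.4 − 246.44 = 156.18
S8 = 156.18 / 0.164 = 952.29 kg/h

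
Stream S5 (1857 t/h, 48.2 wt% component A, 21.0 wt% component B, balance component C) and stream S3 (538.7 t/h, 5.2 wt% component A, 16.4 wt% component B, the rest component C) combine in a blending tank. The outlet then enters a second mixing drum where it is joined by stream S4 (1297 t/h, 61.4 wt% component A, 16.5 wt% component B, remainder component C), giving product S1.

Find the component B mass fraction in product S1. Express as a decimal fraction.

0.187

Overall, product flow = 3692.7 t/h.
component B in = 1857×0.210 + 538.7×0.164 + 1297×0.165 = 692.32 t/h.
component B fraction in S1 = 0.187.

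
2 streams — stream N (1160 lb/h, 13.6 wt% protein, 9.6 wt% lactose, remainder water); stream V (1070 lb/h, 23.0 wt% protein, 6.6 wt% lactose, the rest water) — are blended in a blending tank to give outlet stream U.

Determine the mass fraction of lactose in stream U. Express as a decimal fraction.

Total flow out = 1160 + 1070 = 2230 lb/h.
lactose in = 1160×0.096 + 1070×0.066 = 181.98 lb/h.
lactose mass fraction in U = 181.98/2230 = 0.082.

0.082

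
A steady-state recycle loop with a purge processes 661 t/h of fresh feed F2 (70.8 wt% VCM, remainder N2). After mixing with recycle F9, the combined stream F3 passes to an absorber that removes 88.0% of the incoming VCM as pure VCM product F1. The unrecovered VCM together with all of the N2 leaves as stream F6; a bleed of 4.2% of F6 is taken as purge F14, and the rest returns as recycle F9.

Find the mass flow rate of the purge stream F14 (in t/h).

195.7 t/h

N2 enters only via F2 and leaves only via the purge: 661×0.292 = 0.042×(N2 in F6), and the absorber passes all N2, so N2 in F3 = N2 in F6 = 4595.5 t/h.
VCM in F3: m_A = 661×0.708 + (1−0.042)·(1−0.880)·m_A, so m_A = 467.99/0.8850 = 528.78 t/h.
F6 = (1−0.880)×528.78 + 4595.5 = 4659 t/h.
Purge F14 = 0.042×4659 = 195.68 t/h.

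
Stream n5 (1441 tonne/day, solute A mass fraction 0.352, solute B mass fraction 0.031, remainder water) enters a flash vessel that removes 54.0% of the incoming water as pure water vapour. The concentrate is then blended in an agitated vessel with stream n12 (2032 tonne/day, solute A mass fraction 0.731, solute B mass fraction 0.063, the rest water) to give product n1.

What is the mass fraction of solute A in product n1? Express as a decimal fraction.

Vapour removed = 0.540×0.617×1441 = 480.11 tonne/day; concentrate = 960.89 tonne/day.
solute A reaching the mixer = 507.23 (from concentrate) + 2032×0.731 = 1992.6 tonne/day.
Product flow = 960.89 + 2032 = 2992.9 tonne/day; solute A fraction = 0.666.

0.666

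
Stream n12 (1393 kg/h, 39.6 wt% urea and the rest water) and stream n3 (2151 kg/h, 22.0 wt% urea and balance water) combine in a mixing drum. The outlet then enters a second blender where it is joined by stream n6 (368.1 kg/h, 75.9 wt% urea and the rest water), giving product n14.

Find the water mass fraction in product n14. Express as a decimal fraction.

0.667

Overall, product flow = 3912.1 kg/h.
water in = 1393×0.604 + 2151×0.780 + 368.1×0.241 = 2607.9 kg/h.
water fraction in n14 = 0.667.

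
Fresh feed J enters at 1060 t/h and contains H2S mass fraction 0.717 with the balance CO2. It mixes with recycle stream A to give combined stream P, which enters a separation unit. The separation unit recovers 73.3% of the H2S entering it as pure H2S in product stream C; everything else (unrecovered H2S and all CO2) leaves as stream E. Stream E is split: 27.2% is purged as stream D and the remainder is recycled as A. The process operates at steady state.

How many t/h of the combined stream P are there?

2046 t/h

CO2 enters only via J and leaves only via the purge: 1060×0.283 = 0.272×(CO2 in E), and the separation unit passes all CO2, so CO2 in P = CO2 in E = 1102.9 t/h.
H2S in P: m_A = 1060×0.717 + (1−0.272)·(1−0.733)·m_A, so m_A = 760.02/0.8056 = 943.39 t/h.
P = 943.39 + 1102.9 = 2046.3 t/h.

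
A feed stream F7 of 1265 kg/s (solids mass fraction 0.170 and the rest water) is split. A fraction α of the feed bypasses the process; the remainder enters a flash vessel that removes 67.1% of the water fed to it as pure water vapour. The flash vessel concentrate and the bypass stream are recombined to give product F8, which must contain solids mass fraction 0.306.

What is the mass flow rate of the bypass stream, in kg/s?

All 1265×0.170 = 215.05 kg/s of solids reaches F8, so F8 = 215.05/0.306 = 702.78 kg/s and vapour = 562.22 kg/s.
The evaporator receives (1−α)·1265 of feed at 0.830 water and removes 0.671 of that water:
0.671×0.830×(1−α)×1265 = 562.22
(1−α) = 562.22/704.52 = 0.7980;  α = 0.2020.
Bypass flow = 0.2020×1265 = 255.5 kg/s.

255.5 kg/s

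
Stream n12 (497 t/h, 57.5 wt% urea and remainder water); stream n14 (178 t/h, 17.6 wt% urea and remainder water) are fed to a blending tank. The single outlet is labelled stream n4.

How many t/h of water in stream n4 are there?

357.9 t/h

water out = water in = 497×0.425 + 178×0.824 = 357.9 t/h.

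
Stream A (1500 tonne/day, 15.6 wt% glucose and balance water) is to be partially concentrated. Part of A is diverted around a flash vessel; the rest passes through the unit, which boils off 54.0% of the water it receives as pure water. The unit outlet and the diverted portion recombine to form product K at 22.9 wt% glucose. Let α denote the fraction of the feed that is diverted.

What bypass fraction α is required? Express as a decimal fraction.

All 1500×0.156 = 234 tonne/day of glucose reaches K, so K = 234/0.229 = 1021.8 tonne/day and vapour = 478.17 tonne/day.
The evaporator receives (1−α)·1500 of feed at 0.844 water and removes 0.540 of that water:
0.540×0.844×(1−α)×1500 = 478.17
(1−α) = 478.17/683.64 = 0.6994;  α = 0.3006.

0.301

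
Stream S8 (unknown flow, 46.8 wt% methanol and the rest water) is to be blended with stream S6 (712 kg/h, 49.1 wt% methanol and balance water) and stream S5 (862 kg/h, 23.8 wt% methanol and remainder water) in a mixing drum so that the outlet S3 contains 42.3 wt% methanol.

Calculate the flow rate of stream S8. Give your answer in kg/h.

Let S8 be the unknown flow. Total out = 1574 + S8.
methanol balance: 554.75 + 0.468·S8 = 0.423·(1574 + S8)
(0.468 − 0.423)·S8 = 0.423×1574 − 554.75 = 111.05
S8 = 111.05 / 0.045 = 2467.9 kg/h

2468 kg/h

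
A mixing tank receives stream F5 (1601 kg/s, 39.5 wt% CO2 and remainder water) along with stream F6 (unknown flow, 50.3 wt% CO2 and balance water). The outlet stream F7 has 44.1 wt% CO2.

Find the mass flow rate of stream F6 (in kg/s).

Let F6 be the unknown flow. Total out = 1601 + F6.
CO2 balance: 632.39 + 0.503·F6 = 0.441·(1601 + F6)
(0.503 − 0.441)·F6 = 0.441×1601 − 632.39 = 73.646
F6 = 73.646 / 0.062 = 1187.8 kg/s

1188 kg/s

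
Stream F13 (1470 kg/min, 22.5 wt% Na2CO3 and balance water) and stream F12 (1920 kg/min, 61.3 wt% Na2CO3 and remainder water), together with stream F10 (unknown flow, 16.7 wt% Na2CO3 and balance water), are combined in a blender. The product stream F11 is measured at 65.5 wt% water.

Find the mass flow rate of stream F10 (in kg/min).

Let F10 be the unknown flow. Total out = 3390 + F10.
water balance: 1882.3 + 0.833·F10 = 0.655·(3390 + F10)
(0.833 − 0.655)·F10 = 0.655×3390 − 1882.3 = 338.16
F10 = 338.16 / 0.178 = 1899.8 kg/min

1900 kg/min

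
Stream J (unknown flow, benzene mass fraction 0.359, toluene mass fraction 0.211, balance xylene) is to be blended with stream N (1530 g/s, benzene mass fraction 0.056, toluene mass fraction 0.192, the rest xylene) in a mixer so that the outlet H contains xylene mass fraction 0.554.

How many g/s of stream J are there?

Let J be the unknown flow. Total out = 1530 + J.
xylene balance: 1150.6 + 0.430·J = 0.554·(1530 + J)
(0.430 − 0.554)·J = 0.554×1530 − 1150.6 = -302.94
J = -302.94 / -0.124 = 2443.1 g/s

2443 g/s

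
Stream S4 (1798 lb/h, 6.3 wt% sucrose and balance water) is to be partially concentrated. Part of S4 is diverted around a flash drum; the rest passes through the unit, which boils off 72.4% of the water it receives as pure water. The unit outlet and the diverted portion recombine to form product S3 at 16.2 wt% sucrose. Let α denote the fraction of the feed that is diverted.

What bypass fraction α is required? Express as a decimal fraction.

0.099

All 1798×0.063 = 113.27 lb/h of sucrose reaches S3, so S3 = 113.27/0.162 = 699.22 lb/h and vapour = 1098.8 lb/h.
The evaporator receives (1−α)·1798 of feed at 0.937 water and removes 0.724 of that water:
0.724×0.937×(1−α)×1798 = 1098.8
(1−α) = 1098.8/1219.7 = 0.9008;  α = 0.0992.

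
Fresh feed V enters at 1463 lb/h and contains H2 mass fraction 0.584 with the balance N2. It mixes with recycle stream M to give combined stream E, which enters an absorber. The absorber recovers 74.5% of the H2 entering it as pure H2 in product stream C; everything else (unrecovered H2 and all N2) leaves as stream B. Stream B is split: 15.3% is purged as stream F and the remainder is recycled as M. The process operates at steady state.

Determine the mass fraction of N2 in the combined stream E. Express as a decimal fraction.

0.785

N2 enters only via V and leaves only via the purge: 1463×0.416 = 0.153×(N2 in B), and the absorber passes all N2, so N2 in E = N2 in B = 3977.8 lb/h.
H2 in E: m_A = 1463×0.584 + (1−0.153)·(1−0.745)·m_A, so m_A = 854.39/0.7840 = 1089.8 lb/h.
E = 1089.8 + 3977.8 = 5067.6 lb/h.
N2 fraction in E = 3977.8/5067.6 = 0.785.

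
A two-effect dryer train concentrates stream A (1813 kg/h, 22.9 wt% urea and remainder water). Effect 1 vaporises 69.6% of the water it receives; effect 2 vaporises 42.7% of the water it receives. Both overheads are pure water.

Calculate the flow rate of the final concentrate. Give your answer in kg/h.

water in feed = 1813×0.771 = 1397.8 kg/h.
After stage 1: water left = (1−0.696)×1397.8 = 424.94; stream total = 840.12 kg/h.
After stage 2: water left = (1−0.427)×424.94 = 243.49; final concentrate = 658.67 kg/h.

658.7 kg/h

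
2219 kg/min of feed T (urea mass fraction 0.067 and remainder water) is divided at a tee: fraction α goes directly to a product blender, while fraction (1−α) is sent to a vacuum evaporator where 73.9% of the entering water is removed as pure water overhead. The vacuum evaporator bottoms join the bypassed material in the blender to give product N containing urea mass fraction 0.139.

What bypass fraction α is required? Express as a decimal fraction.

All 2219×0.067 = 148.67 kg/min of urea reaches N, so N = 148.67/0.139 = 1069.6 kg/min and vapour = 1149.4 kg/min.
The evaporator receives (1−α)·2219 of feed at 0.933 water and removes 0.739 of that water:
0.739×0.933×(1−α)×2219 = 1149.4
(1−α) = 1149.4/1530 = 0.7513;  α = 0.2487.

0.249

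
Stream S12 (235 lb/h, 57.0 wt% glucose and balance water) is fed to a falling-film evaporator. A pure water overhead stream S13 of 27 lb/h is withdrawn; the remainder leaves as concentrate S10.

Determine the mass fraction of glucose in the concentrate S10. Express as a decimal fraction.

0.644

glucose is not removed: 235×0.570 = 133.95 lb/h of glucose enters S10.
Concentrate = 235 − 27 = 208 lb/h.
Mass fraction = 133.95/208 = 0.644.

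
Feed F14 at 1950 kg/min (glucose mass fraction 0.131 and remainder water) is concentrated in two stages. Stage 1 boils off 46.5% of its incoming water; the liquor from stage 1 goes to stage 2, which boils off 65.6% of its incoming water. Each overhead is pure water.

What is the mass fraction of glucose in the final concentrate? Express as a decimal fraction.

water in feed = 1950×0.869 = 1694.5 kg/min.
After stage 1: water left = (1−0.465)×1694.5 = 906.58; stream total = 1162 kg/min.
After stage 2: water left = (1−0.656)×906.58 = 311.86; final concentrate = 567.31 kg/min.
glucose fraction = 255.45/567.31 = 0.450.

0.450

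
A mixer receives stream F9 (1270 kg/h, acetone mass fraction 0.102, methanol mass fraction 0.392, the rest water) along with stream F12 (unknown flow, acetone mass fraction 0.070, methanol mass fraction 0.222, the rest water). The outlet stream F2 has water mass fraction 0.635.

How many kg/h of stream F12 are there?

Let F12 be the unknown flow. Total out = 1270 + F12.
water balance: 642.62 + 0.708·F12 = 0.635·(1270 + F12)
(0.708 − 0.635)·F12 = 0.635×1270 − 642.62 = 163.83
F12 = 163.83 / 0.073 = 2244.2 kg/h

2244 kg/h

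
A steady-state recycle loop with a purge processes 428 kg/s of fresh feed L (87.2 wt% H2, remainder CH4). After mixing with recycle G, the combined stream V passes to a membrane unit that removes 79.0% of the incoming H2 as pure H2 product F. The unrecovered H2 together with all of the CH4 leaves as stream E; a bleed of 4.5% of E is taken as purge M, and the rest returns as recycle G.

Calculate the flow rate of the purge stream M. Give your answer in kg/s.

CH4 enters only via L and leaves only via the purge: 428×0.128 = 0.045×(CH4 in E), and the membrane unit passes all CH4, so CH4 in V = CH4 in E = 1217.4 kg/s.
H2 in V: m_A = 428×0.872 + (1−0.045)·(1−0.790)·m_A, so m_A = 373.22/0.7994 = 466.84 kg/s.
E = (1−0.790)×466.84 + 1217.4 = 1315.5 kg/s.
Purge M = 0.045×1315.5 = 59.196 kg/s.

59.2 kg/s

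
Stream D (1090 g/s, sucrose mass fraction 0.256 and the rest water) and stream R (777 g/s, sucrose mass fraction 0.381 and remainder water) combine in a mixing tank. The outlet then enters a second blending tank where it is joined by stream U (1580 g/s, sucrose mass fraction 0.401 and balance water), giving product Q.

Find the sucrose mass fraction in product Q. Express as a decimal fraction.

0.351

Overall, product flow = 3447 g/s.
sucrose in = 1090×0.256 + 777×0.381 + 1580×0.401 = 1208.7 g/s.
sucrose fraction in Q = 0.351.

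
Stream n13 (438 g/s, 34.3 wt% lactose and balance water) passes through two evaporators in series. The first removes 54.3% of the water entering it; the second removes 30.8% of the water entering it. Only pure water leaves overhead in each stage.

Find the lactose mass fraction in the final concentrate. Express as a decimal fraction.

0.6228

water in feed = 438×0.657 = 287.77 g/s.
After stage 1: water left = (1−0.543)×287.77 = 131.51; stream total = 281.74 g/s.
After stage 2: water left = (1−0.308)×131.51 = 91.004; final concentrate = 241.24 g/s.
lactose fraction = 150.23/241.24 = 0.6228.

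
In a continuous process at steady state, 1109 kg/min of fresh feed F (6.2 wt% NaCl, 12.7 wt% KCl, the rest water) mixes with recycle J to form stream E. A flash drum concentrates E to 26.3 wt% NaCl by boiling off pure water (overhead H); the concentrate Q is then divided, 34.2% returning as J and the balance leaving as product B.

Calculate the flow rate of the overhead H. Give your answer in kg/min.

Overall NaCl balance (none leaves overhead): NaCl in fresh feed = NaCl in product, i.e. 1109×0.062 = (1−0.342)·Q·0.263.
Q = 68.758/(0.263×0.658) = 397.32 kg/min.
Recycle J = 0.342×397.32 = 135.88 kg/min.
Combined feed E = 1109 + 135.88 = 1244.9 kg/min.
Overhead H = E − Q = 1244.9 − 397.32 = 847.56 kg/min.

847.6 kg/min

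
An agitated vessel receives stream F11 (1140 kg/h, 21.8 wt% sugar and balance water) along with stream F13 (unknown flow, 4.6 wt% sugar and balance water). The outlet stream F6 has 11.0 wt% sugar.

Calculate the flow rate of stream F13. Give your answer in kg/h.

1924 kg/h

Let F13 be the unknown flow. Total out = 1140 + F13.
sugar balance: 248.52 + 0.046·F13 = 0.110·(1140 + F13)
(0.046 − 0.110)·F13 = 0.110×1140 − 248.52 = -123.12
F13 = -123.12 / -0.064 = 1923.8 kg/h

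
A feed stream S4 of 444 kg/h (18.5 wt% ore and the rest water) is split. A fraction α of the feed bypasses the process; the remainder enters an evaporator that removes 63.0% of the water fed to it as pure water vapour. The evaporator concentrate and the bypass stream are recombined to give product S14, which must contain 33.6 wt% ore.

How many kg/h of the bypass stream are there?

55.38 kg/h

All 444×0.185 = 82.14 kg/h of ore reaches S14, so S14 = 82.14/0.336 = 244.46 kg/h and vapour = 199.54 kg/h.
The evaporator receives (1−α)·444 of feed at 0.815 water and removes 0.630 of that water:
0.630×0.815×(1−α)×444 = 199.54
(1−α) = 199.54/227.97 = 0.8753;  α = 0.1247.
Bypass flow = 0.1247×444 = 55.382 kg/h.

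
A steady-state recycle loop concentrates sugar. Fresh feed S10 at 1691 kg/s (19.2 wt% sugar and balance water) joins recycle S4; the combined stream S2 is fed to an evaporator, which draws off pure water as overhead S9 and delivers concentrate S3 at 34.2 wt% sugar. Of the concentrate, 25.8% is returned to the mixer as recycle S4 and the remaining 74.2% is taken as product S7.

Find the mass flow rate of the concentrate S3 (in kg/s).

1279 kg/s

Overall sugar balance (none leaves overhead): sugar in fresh feed = sugar in product, i.e. 1691×0.192 = (1−0.258)·S3·0.342.
S3 = 324.67/(0.342×0.742) = 1279.4 kg/s.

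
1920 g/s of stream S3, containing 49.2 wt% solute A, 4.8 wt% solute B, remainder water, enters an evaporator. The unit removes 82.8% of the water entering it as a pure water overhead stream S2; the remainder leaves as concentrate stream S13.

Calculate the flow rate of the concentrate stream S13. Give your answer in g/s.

water entering = 1920×0.460 = 883.2 g/s; overhead removed = 0.828×883.2 = 731.29 g/s.
Concentrate = 1920 − 731.29 = 1188.7 g/s.

1189 g/s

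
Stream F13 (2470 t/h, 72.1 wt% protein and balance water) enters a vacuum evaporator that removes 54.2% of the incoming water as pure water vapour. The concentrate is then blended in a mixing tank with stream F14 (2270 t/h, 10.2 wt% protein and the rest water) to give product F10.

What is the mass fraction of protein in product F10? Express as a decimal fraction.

0.461

Vapour removed = 0.542×0.279×2470 = 373.51 t/h; concentrate = 2096.5 t/h.
protein reaching the mixer = 1780.9 (from concentrate) + 2270×0.102 = 2012.4 t/h.
Product flow = 2096.5 + 2270 = 4366.5 t/h; protein fraction = 0.461.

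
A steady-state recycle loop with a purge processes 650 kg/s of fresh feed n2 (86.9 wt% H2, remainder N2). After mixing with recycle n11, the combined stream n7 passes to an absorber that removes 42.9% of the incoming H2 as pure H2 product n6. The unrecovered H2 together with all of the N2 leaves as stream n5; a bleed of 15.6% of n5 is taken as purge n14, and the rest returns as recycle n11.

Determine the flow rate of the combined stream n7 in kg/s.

1636 kg/s

N2 enters only via n2 and leaves only via the purge: 650×0.131 = 0.156×(N2 in n5), and the absorber passes all N2, so N2 in n7 = N2 in n5 = 545.83 kg/s.
H2 in n7: m_A = 650×0.869 + (1−0.156)·(1−0.429)·m_A, so m_A = 564.85/0.5181 = 1090.3 kg/s.
n7 = 1090.3 + 545.83 = 1636.1 kg/s.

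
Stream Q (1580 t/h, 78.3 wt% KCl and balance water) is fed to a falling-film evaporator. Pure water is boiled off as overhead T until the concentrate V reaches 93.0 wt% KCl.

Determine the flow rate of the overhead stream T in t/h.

KCl is conserved: 1580×0.783 = 1237.1 t/h all reports to the concentrate.
Concentrate = 1237.1/(target fraction) = 1330.3 t/h.
Overhead = 1580 − 1330.3 = 249.74 t/h.

249.7 t/h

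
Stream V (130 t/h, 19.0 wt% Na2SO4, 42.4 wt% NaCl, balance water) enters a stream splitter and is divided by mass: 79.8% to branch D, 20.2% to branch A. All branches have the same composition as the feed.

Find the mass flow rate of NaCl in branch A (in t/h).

11.13 t/h

Branch A total = 0.202×130 = 26.26 t/h.
NaCl in A = 0.424×26.26 = 11.134 t/h.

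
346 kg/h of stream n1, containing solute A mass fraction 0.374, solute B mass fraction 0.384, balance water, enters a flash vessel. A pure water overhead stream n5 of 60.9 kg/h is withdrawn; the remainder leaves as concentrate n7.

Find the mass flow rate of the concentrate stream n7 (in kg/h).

Concentrate = 346 − 60.9 = 285.1 kg/h.

285.1 kg/h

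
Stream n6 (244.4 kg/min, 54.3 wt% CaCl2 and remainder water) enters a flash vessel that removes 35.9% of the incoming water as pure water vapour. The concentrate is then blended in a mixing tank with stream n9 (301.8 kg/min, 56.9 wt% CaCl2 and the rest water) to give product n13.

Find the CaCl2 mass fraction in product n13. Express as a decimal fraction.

Vapour removed = 0.359×0.457×244.4 = 40.097 kg/min; concentrate = 204.3 kg/min.
CaCl2 reaching the mixer = 132.71 (from concentrate) + 301.8×0.569 = 304.43 kg/min.
Product flow = 204.3 + 301.8 = 506.1 kg/min; CaCl2 fraction = 0.602.

0.602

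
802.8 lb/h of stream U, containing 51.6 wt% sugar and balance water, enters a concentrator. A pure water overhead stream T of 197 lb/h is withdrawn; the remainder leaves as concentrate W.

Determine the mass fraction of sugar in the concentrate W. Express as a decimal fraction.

sugar is not removed: 802.8×0.516 = 414.24 lb/h of sugar enters W.
Concentrate = 802.8 − 197 = 605.8 lb/h.
Mass fraction = 414.24/605.8 = 0.6838.

0.6838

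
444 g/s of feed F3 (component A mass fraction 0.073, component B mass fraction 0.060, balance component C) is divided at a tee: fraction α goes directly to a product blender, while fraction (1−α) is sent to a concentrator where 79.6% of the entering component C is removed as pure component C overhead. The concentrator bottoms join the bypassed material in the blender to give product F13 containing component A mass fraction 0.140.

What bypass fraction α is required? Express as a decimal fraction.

0.307

All 444×0.073 = 32.412 g/s of component A reaches F13, so F13 = 32.412/0.140 = 231.51 g/s and vapour = 212.49 g/s.
The evaporator receives (1−α)·444 of feed at 0.867 component C and removes 0.796 of that component C:
0.796×0.867×(1−α)×444 = 212.49
(1−α) = 212.49/306.42 = 0.6934;  α = 0.3066.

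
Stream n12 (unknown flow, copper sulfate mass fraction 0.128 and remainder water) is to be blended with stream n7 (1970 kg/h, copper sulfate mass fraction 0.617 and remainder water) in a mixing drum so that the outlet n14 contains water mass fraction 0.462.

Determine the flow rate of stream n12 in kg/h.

379.6 kg/h

Let n12 be the unknown flow. Total out = 1970 + n12.
water balance: 754.51 + 0.872·n12 = 0.462·(1970 + n12)
(0.872 − 0.462)·n12 = 0.462×1970 − 754.51 = 155.63
n12 = 155.63 / 0.410 = 379.59 kg/h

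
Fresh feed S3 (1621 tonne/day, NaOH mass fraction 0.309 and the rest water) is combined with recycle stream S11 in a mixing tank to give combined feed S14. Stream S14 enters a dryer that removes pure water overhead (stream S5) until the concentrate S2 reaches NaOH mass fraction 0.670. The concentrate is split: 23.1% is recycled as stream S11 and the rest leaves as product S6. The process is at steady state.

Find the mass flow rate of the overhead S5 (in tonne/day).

Overall NaOH balance (none leaves overhead): NaOH in fresh feed = NaOH in product, i.e. 1621×0.309 = (1−0.231)·S2·0.670.
S2 = 500.89/(0.670×0.769) = 972.17 tonne/day.
Recycle S11 = 0.231×972.17 = 224.57 tonne/day.
Combined feed S14 = 1621 + 224.57 = 1845.6 tonne/day.
Overhead S5 = S14 − S2 = 1845.6 − 972.17 = 873.4 tonne/day.

873.4 tonne/day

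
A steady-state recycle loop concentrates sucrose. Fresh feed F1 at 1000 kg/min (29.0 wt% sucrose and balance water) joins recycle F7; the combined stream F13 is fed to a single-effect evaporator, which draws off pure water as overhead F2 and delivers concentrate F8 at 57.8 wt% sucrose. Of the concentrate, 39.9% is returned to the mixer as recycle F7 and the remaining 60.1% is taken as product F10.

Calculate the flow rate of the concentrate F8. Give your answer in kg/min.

Overall sucrose balance (none leaves overhead): sucrose in fresh feed = sucrose in product, i.e. 1000×0.290 = (1−0.399)·F8·0.578.
F8 = 290/(0.578×0.601) = 834.83 kg/min.

834.8 kg/min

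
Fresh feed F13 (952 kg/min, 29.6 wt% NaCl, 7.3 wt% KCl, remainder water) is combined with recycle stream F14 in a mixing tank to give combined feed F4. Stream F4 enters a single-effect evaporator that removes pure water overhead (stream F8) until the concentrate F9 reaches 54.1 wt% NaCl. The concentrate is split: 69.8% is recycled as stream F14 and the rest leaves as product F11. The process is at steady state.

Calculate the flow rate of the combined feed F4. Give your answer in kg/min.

Overall NaCl balance (none leaves overhead): NaCl in fresh feed = NaCl in product, i.e. 952×0.296 = (1−0.698)·F9·0.541.
F9 = 281.79/(0.541×0.302) = 1724.7 kg/min.
Recycle F14 = 0.698×1724.7 = 1203.9 kg/min.
Combined feed F4 = 952 + 1203.9 = 2155.9 kg/min.

2156 kg/min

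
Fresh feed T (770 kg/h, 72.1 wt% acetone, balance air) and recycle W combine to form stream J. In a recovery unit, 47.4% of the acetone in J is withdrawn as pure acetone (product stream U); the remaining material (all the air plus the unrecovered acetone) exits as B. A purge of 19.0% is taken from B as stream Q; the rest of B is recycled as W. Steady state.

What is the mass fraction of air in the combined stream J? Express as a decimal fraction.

0.539

air enters only via T and leaves only via the purge: 770×0.279 = 0.190×(air in B), and the recovery unit passes all air, so air in J = air in B = 1130.7 kg/h.
acetone in J: m_A = 770×0.721 + (1−0.190)·(1−0.474)·m_A, so m_A = 555.17/0.5739 = 967.3 kg/h.
J = 967.3 + 1130.7 = 2098 kg/h.
air fraction in J = 1130.7/2098 = 0.539.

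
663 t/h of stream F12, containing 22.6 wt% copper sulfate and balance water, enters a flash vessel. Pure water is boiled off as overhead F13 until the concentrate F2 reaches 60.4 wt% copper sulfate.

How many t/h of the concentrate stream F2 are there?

copper sulfate is conserved: 663×0.226 = 149.84 t/h all reports to the concentrate.
Concentrate = 149.84/(target fraction) = 248.08 t/h.

248.1 t/h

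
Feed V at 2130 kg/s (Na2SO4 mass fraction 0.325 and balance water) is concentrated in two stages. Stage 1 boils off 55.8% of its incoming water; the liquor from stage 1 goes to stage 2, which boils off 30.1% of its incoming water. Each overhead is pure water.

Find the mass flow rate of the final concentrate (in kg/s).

1136 kg/s

water in feed = 2130×0.675 = 1437.8 kg/s.
After stage 1: water left = (1−0.558)×1437.8 = 635.49; stream total = 1327.7 kg/s.
After stage 2: water left = (1−0.301)×635.49 = 444.2; final concentrate = 1136.5 kg/s.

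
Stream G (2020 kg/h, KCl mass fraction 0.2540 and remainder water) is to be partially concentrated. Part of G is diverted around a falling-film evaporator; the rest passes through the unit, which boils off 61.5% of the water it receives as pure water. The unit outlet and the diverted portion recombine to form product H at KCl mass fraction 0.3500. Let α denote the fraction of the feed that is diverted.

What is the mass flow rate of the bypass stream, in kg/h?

812.4 kg/h

All 2020×0.254 = 513.08 kg/h of KCl reaches H, so H = 513.08/0.350 = 1465.9 kg/h and vapour = 554.06 kg/h.
The evaporator receives (1−α)·2020 of feed at 0.746 water and removes 0.615 of that water:
0.615×0.746×(1−α)×2020 = 554.06
(1−α) = 554.06/926.76 = 0.5978;  α = 0.4022.
Bypass flow = 0.4022×2020 = 812.35 kg/h.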